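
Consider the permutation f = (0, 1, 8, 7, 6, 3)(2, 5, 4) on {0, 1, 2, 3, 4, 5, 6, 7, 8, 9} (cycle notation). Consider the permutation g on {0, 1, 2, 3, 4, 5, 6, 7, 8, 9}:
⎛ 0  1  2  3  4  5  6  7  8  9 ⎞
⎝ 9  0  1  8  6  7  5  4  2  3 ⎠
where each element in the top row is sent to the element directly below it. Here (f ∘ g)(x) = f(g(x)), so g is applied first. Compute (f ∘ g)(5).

(f ∘ g)(5) = f(g(5)). g(5) = 7, then f(7) = 6. So (f ∘ g)(5) = 6.

6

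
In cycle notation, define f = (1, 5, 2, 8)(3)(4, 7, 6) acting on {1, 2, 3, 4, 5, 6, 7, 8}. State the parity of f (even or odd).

odd

The cycle lengths are 4, 3, 1.
A cycle is odd iff its length is even; f has 1 even-length cycle, so sgn(f) = (−1)^1 and f is odd.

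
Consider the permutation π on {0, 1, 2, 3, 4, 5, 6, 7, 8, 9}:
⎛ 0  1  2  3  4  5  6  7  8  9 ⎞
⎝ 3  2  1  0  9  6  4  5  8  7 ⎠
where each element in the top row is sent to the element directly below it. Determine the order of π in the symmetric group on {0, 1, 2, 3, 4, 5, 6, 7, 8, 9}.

The disjoint-cycle form of π has cycle lengths 5, 2, 2, 1.
The order is lcm(5, 2, 2) = 10.

10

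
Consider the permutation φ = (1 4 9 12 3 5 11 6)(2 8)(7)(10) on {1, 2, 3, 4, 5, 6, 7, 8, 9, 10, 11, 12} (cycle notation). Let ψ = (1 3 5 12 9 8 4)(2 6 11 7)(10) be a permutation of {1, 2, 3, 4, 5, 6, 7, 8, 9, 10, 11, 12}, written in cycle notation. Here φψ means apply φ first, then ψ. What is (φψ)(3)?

First apply φ: φ(3) = 5, then ψ(5) = 12. Thus (φψ)(3) = 12.

12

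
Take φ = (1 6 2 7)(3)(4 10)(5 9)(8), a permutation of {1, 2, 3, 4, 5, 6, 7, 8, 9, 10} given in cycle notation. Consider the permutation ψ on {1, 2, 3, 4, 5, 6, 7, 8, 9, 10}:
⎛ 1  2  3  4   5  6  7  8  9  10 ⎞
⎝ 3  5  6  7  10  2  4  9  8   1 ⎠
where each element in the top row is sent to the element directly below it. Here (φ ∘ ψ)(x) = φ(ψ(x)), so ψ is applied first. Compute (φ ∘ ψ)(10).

ψ(10) = 1, then φ(1) = 6; composing gives (φ ∘ ψ)(10) = 6.

6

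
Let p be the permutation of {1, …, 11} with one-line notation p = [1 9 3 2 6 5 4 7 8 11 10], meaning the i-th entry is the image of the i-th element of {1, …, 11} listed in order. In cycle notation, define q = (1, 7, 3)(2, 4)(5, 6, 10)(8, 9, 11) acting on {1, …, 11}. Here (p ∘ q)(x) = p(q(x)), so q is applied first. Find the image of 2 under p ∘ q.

q(2) = 4, then p(4) = 2; composing gives (p ∘ q)(2) = 2.

2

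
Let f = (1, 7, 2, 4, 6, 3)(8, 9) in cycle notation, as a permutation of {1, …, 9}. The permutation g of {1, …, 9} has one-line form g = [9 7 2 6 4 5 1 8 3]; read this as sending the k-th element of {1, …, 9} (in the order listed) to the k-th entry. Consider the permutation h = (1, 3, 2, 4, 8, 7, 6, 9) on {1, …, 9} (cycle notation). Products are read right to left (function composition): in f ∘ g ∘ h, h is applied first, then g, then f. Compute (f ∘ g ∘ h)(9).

8

Apply the permutations in order: h(9) = 1, then g(1) = 9, then f(9) = 8. So (f ∘ g ∘ h)(9) = 8.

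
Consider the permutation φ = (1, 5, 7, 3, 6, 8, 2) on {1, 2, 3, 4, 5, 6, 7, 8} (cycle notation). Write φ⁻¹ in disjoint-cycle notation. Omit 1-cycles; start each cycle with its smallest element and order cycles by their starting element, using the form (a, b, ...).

(1, 2, 8, 6, 3, 7, 5)

If φ sends a → b within a cycle, φ⁻¹ sends b → a; equivalently, reverse each cycle.
Reversing each cycle of φ and rotating so the smallest element leads gives (1, 2, 8, 6, 3, 7, 5).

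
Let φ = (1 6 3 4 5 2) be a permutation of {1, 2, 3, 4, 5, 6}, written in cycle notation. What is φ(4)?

In the cycle (1 6 3 4 5 2), 4 is followed by 5, so φ(4) = 5.

5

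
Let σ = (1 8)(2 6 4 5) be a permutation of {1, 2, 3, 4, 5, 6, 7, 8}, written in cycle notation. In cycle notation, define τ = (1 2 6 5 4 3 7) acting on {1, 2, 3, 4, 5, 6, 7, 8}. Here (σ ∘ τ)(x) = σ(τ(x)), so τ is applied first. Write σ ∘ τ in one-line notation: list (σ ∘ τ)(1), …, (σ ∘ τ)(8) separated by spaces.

6 4 7 3 5 2 8 1

Chase each element through τ then σ: 1 → 2 → 6; 2 → 6 → 4; 3 → 7 → 7; 4 → 3 → 3; 5 → 4 → 5; 6 → 5 → 2; 7 → 1 → 8; 8 → 8 → 1.
Collecting the images, σ ∘ τ = [6 4 7 3 5 2 8 1].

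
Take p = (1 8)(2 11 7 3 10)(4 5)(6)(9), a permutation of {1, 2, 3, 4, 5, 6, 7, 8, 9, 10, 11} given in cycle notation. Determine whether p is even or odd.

The cycle lengths are 5, 2, 2, 1, 1.
A cycle is odd iff its length is even; p has 2 even-length cycles, so sgn(p) = (−1)^2 and p is even.

even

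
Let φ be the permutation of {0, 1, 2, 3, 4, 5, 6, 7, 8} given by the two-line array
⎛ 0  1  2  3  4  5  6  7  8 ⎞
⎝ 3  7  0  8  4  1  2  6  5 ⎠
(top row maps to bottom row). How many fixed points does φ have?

1

The fixed points (elements with φ(x) = x) are {4}, so there is 1.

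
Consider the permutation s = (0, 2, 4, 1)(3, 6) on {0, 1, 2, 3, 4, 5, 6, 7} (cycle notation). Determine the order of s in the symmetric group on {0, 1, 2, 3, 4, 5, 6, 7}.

The disjoint cycles have lengths 4, 2, 1, 1.
The order is lcm(4, 2) = 4.

4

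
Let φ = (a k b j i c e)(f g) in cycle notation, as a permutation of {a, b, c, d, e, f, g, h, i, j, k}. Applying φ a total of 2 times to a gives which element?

a lies in the 7-cycle (a k b j i c e).
Advancing 2 steps from a: a → k → b.

b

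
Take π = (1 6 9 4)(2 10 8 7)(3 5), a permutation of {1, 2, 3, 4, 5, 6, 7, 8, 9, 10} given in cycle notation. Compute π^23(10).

10 lies in the 4-cycle (2 10 8 7).
On a 4-cycle, π^4 is the identity, so π^23 = π^3 there (23 ≡ 3 mod 4).
Advancing 3 steps from 10: 10 → 8 → 7 → 2.

2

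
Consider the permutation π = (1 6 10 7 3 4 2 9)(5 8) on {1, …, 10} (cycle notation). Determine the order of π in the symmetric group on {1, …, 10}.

The disjoint cycles have lengths 8, 2.
Since disjoint cycles commute, ord(π) = lcm(8, 2) = 8.

8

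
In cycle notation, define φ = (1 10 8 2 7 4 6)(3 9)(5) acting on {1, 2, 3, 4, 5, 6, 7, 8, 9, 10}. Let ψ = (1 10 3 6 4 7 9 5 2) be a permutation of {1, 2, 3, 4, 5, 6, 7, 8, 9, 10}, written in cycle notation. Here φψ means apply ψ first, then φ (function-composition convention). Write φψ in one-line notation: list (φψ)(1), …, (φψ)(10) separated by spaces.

8 10 1 4 7 6 3 2 5 9

(φψ)(x) = φ(ψ(x)). Computing each image: φ(ψ(1)) = φ(10) = 8, φ(ψ(2)) = φ(1) = 10, φ(ψ(3)) = φ(6) = 1, φ(ψ(4)) = φ(7) = 4, φ(ψ(5)) = φ(2) = 7, φ(ψ(6)) = φ(4) = 6, φ(ψ(7)) = φ(9) = 3, φ(ψ(8)) = φ(8) = 2, φ(ψ(9)) = φ(5) = 5, φ(ψ(10)) = φ(3) = 9.
Hence φψ = [8 10 1 4 7 6 3 2 5 9].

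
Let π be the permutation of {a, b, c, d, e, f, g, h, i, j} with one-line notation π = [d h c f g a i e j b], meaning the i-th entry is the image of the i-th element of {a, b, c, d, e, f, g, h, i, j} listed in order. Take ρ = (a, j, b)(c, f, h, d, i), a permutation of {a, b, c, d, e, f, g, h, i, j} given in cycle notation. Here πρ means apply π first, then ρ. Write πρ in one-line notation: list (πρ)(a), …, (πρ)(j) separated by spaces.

i d f h g j c e b a

For each element, apply π then ρ: a → d → i; b → h → d; c → c → f; d → f → h; e → g → g; f → a → j; g → i → c; h → e → e; i → j → b; j → b → a.
Collecting the images, πρ = [i d f h g j c e b a].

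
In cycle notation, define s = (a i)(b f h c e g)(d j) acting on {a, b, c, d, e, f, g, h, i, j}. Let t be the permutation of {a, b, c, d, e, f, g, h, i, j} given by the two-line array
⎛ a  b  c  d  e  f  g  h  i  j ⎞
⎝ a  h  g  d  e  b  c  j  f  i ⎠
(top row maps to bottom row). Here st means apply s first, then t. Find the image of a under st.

(st)(a) = t(s(a)). s(a) = i, then t(i) = f. So (st)(a) = f.

f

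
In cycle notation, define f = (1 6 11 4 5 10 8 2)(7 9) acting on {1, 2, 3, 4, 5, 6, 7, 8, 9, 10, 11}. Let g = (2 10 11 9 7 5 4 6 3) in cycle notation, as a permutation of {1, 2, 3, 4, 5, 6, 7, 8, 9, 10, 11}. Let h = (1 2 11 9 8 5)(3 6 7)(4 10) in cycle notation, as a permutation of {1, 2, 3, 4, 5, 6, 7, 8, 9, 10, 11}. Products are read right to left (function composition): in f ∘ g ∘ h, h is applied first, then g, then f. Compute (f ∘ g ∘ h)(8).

5

Chase 8: h(8) = 5; g(5) = 4; f(4) = 5. Hence (f ∘ g ∘ h)(8) = 5.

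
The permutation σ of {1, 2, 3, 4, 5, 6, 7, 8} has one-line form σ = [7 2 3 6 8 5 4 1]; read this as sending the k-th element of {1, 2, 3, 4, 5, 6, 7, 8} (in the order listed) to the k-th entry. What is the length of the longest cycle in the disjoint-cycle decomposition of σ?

Decomposing into disjoint cycles gives (1, 7, 4, 6, 5, 8); the longest has length 6.

6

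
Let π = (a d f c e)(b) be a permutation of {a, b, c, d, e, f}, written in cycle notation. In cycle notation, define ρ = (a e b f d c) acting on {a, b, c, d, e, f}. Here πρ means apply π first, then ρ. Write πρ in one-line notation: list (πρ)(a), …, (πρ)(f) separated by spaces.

Chase each element through π then ρ: a → d → c; b → b → f; c → e → b; d → f → d; e → a → e; f → c → a.
So πρ in one-line form is c f b d e a.

c f b d e a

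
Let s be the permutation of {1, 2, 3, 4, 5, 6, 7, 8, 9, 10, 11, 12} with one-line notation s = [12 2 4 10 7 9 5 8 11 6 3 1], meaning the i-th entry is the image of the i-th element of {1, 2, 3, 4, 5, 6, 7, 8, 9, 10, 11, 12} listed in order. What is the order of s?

6

Writing s as disjoint cycles, the cycle lengths are 6, 2, 2, 1, 1.
The order of s is the least common multiple of its cycle lengths: lcm(6, 2, 2) = 6.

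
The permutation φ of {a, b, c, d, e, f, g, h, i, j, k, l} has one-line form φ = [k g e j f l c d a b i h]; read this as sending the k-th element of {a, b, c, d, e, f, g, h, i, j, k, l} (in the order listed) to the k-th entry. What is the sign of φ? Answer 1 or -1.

1

In disjoint-cycle form the cycle lengths are 9, 3.
A cycle of length ℓ contributes ℓ−1 transpositions, so φ is a product of 8 + 2 = 10 transpositions — even.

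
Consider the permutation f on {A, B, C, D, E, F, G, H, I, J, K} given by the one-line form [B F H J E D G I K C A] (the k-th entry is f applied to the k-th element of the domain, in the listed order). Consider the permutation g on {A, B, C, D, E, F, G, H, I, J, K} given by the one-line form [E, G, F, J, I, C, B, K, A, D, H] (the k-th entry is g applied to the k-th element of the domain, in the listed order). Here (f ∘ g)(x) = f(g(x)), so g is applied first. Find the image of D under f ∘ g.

(f ∘ g)(D) = f(g(D)). g(D) = J, then f(J) = C. So (f ∘ g)(D) = C.

C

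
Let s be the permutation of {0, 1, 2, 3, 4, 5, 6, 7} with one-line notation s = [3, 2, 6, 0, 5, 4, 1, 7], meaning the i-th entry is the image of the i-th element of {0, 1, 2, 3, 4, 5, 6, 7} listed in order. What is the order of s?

6

Decomposing into disjoint cycles gives cycle lengths 3, 2, 2, 1.
Since disjoint cycles commute, ord(s) = lcm(3, 2, 2) = 6.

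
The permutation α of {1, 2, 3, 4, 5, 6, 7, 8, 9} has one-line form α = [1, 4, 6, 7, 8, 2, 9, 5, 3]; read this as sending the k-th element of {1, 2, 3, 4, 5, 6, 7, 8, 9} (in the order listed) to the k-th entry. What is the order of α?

Decomposing into disjoint cycles gives cycle lengths 6, 2, 1.
The order is lcm(6, 2) = 6.

6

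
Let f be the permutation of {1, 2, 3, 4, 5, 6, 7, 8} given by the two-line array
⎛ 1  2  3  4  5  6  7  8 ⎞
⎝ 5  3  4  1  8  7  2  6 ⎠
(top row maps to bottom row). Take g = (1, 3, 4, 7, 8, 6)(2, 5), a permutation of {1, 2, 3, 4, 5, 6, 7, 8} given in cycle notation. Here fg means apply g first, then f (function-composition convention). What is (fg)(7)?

First apply g: g(7) = 8, then f(8) = 6. Thus (fg)(7) = 6.

6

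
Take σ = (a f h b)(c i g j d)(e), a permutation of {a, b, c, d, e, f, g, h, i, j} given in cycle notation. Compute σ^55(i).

i lies in the 5-cycle (c i g j d).
Powers repeat with period 5 on this cycle, and 55 mod 5 = 0, so σ^55(i) = σ^0(i).
So σ^55(i) = i.

i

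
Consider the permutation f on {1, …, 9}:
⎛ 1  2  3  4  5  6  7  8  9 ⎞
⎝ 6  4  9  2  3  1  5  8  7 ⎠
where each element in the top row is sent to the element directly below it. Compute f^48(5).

5

Tracing 5 → 3 → … returns to 5 after 4 steps, so 5 lies in a 4-cycle (3 9 7 5).
On a 4-cycle, f^4 is the identity, so f^48 = f^0 there (48 ≡ 0 mod 4).
So f^48(5) = 5.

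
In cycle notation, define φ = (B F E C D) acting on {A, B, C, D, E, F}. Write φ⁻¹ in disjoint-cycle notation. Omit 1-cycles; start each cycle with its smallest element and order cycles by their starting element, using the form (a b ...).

(B D C E F)

The inverse reverses each cycle.
Reversing each cycle of φ and rotating so the smallest element leads gives (B D C E F).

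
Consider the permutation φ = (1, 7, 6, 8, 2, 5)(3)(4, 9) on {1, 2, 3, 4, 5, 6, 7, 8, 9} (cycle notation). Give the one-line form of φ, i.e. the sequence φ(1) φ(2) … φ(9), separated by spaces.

Reading each image from the cycles: 1→7, 2→5, 3→3, 4→9, 5→1, 6→8, 7→6, 8→2, 9→4.
So the one-line form is 7 5 3 9 1 8 6 2 4.

7 5 3 9 1 8 6 2 4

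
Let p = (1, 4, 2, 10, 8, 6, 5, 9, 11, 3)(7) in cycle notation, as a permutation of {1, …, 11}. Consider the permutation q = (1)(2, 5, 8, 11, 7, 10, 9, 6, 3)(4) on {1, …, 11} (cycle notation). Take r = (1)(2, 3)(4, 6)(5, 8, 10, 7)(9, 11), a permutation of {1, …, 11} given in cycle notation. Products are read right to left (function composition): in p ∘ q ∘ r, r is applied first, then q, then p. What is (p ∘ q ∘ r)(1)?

4

Chase 1: r(1) = 1; q(1) = 1; p(1) = 4. Hence (p ∘ q ∘ r)(1) = 4.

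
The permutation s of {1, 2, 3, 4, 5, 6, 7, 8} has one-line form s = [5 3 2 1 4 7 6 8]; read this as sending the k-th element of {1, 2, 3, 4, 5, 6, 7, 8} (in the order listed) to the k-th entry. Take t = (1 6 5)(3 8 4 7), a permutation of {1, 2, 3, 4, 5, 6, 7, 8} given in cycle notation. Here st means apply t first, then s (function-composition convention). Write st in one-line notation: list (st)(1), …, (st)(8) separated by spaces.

7 3 8 6 5 4 2 1

(st)(x) = s(t(x)). Computing each image: s(t(1)) = s(6) = 7, s(t(2)) = s(2) = 3, s(t(3)) = s(8) = 8, s(t(4)) = s(7) = 6, s(t(5)) = s(1) = 5, s(t(6)) = s(5) = 4, s(t(7)) = s(3) = 2, s(t(8)) = s(4) = 1.
Hence st = [7 3 8 6 5 4 2 1].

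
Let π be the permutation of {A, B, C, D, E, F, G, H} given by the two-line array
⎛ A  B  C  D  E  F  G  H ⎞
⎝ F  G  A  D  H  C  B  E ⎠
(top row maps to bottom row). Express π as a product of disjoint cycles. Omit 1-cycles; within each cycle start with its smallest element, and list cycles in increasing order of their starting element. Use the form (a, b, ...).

(A, F, C)(B, G)(E, H)

Iterating π from A gives A → F → C → A; that is the 3-cycle (A, F, C).
Repeating from the next unused element and collecting all non-trivial cycles gives (A, F, C)(B, G)(E, H).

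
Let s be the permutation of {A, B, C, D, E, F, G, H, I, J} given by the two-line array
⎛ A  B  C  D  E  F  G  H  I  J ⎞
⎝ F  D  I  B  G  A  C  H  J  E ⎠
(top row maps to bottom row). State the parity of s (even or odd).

even

In disjoint-cycle form the cycle lengths are 5, 2, 2, 1.
A cycle of length ℓ contributes ℓ−1 transpositions, so s is a product of 4 + 1 + 1 = 6 transpositions — even.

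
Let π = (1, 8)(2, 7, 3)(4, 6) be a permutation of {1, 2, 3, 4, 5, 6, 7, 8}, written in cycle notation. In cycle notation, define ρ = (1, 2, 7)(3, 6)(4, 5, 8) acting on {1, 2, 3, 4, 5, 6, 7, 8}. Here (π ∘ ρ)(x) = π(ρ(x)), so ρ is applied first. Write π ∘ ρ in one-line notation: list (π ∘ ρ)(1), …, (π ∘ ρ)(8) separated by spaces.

7 3 4 5 1 2 8 6

(π ∘ ρ)(x) = π(ρ(x)). Computing each image: π(ρ(1)) = π(2) = 7, π(ρ(2)) = π(7) = 3, π(ρ(3)) = π(6) = 4, π(ρ(4)) = π(5) = 5, π(ρ(5)) = π(8) = 1, π(ρ(6)) = π(3) = 2, π(ρ(7)) = π(1) = 8, π(ρ(8)) = π(4) = 6.
Hence π ∘ ρ = [7 3 4 5 1 2 8 6].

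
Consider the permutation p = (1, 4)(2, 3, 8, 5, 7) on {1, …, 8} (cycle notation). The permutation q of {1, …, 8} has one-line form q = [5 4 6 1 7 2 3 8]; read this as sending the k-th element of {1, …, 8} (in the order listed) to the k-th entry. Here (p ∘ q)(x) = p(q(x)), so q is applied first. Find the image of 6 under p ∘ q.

3

q(6) = 2, then p(2) = 3; composing gives (p ∘ q)(6) = 3.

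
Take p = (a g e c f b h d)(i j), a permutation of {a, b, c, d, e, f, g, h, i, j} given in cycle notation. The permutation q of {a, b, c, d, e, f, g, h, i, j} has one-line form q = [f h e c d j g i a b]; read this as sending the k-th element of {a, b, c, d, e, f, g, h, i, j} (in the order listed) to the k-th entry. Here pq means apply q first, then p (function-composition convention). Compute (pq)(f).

q(f) = j, then p(j) = i; composing gives (pq)(f) = i.

i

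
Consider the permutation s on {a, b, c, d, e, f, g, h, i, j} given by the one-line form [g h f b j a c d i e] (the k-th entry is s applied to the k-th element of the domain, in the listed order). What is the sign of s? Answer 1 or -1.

1

In disjoint-cycle form the cycle lengths are 4, 3, 2, 1.
A cycle of length ℓ contributes ℓ−1 transpositions, so s is a product of 3 + 2 + 1 = 6 transpositions — even.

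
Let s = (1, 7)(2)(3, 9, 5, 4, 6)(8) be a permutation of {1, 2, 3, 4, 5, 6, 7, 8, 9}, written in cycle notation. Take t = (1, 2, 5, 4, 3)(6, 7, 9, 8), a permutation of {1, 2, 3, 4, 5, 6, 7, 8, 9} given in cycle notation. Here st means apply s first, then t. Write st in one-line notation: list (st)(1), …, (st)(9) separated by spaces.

For each element, apply s then t: 1 → 7 → 9; 2 → 2 → 5; 3 → 9 → 8; 4 → 6 → 7; 5 → 4 → 3; 6 → 3 → 1; 7 → 1 → 2; 8 → 8 → 6; 9 → 5 → 4.
So st in one-line form is 9 5 8 7 3 1 2 6 4.

9 5 8 7 3 1 2 6 4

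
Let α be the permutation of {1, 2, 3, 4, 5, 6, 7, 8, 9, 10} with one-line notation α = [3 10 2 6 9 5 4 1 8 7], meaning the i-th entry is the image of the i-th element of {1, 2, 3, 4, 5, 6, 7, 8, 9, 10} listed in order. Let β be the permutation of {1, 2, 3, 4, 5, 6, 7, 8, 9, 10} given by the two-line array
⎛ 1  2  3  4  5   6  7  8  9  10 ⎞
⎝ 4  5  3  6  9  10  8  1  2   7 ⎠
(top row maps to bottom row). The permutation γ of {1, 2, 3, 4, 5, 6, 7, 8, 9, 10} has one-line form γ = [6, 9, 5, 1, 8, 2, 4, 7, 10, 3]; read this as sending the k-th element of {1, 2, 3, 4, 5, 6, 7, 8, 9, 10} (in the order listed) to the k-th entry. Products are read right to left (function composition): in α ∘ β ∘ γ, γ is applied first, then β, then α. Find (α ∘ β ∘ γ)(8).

1

Chase 8: γ(8) = 7; β(7) = 8; α(8) = 1. Hence (α ∘ β ∘ γ)(8) = 1.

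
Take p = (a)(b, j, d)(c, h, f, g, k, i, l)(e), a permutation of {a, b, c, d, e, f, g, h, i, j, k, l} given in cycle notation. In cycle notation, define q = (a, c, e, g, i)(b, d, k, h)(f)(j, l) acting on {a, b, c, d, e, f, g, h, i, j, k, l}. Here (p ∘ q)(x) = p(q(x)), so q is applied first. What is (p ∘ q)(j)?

c

q(j) = l, then p(l) = c; composing gives (p ∘ q)(j) = c.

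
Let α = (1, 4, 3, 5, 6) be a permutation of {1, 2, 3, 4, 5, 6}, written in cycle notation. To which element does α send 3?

Within (1, 4, 3, 5, 6), 3 ↦ 5.

5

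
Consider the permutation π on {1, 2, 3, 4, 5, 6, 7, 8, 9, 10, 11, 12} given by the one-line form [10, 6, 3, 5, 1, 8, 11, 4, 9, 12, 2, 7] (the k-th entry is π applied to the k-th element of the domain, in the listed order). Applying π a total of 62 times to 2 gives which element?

Tracing 2 → 6 → … returns to 2 after 10 steps, so 2 lies in a 10-cycle (1 10 12 7 11 2 6 8 4 5).
On a 10-cycle, π^10 is the identity, so π^62 = π^2 there (62 ≡ 2 mod 10).
Stepping 2 places around the cycle: 2 → 6 → 8.

8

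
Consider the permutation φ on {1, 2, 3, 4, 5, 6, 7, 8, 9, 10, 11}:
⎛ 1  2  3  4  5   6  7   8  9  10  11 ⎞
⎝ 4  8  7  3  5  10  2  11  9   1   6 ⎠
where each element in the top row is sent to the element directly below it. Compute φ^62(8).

2

Tracing 8 → 11 → … returns to 8 after 9 steps, so 8 lies in a 9-cycle (1, 4, 3, 7, 2, 8, 11, 6, 10).
On a 9-cycle, φ^9 is the identity, so φ^62 = φ^8 there (62 ≡ 8 mod 9).
Advancing 8 steps from 8: 8 → 11 → 6 → 10 → 1 → 4 → 3 → 7 → 2.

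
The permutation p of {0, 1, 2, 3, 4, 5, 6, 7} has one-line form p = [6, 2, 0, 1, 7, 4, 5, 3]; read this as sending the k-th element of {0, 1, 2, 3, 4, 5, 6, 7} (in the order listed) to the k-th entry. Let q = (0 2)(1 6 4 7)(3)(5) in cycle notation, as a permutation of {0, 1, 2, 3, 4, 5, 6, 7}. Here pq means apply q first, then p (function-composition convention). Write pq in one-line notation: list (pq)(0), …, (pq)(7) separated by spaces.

0 5 6 1 3 4 7 2

For each element, apply q then p: 0 → 2 → 0; 1 → 6 → 5; 2 → 0 → 6; 3 → 3 → 1; 4 → 7 → 3; 5 → 5 → 4; 6 → 4 → 7; 7 → 1 → 2.
So pq in one-line form is 0 5 6 1 3 4 7 2.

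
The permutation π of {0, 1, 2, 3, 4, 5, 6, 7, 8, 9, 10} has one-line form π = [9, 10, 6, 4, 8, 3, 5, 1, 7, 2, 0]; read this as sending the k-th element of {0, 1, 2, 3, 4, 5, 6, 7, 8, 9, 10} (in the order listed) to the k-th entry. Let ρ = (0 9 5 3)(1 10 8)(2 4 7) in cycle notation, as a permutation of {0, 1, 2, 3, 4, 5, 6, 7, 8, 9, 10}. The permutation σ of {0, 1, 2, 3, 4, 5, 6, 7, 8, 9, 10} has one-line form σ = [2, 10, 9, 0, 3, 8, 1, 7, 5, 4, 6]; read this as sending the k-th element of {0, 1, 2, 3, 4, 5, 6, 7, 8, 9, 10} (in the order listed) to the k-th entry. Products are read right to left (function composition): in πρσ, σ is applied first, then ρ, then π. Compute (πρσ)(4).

9

(πρσ)(4) = π(ρ(σ(4))). σ(4) = 3, then ρ(3) = 0, then π(0) = 9, so the result is 9.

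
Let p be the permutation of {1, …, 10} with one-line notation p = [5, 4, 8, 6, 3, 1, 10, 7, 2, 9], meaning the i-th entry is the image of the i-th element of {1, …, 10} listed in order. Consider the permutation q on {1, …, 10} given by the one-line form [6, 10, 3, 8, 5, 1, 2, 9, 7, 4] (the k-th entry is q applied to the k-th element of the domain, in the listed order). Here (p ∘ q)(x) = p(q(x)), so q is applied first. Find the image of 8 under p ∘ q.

(p ∘ q)(8) = p(q(8)). q(8) = 9, then p(9) = 2. So (p ∘ q)(8) = 2.

2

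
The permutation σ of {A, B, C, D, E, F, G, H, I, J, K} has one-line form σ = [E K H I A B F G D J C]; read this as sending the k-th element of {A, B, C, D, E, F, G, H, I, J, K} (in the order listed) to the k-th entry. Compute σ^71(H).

C

Tracing H → G → … returns to H after 6 steps, so H lies in a 6-cycle (B K C H G F).
Powers repeat with period 6 on this cycle, and 71 mod 6 = 5, so σ^71(H) = σ^5(H).
Advancing 5 steps from H: H → G → F → B → K → C.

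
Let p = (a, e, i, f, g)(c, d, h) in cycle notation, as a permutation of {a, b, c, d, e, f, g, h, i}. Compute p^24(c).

c

c lies in the 3-cycle (c, d, h).
Powers repeat with period 3 on this cycle, and 24 mod 3 = 0, so p^24(c) = p^0(c).
So p^24(c) = c.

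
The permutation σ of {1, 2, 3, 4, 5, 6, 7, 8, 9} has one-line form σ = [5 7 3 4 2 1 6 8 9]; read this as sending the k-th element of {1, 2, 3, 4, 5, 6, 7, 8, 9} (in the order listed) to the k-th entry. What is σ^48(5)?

6

Tracing 5 → 2 → … returns to 5 after 5 steps, so 5 lies in a 5-cycle (1, 5, 2, 7, 6).
Powers repeat with period 5 on this cycle, and 48 mod 5 = 3, so σ^48(5) = σ^3(5).
Stepping 3 places around the cycle: 5 → 2 → 7 → 6.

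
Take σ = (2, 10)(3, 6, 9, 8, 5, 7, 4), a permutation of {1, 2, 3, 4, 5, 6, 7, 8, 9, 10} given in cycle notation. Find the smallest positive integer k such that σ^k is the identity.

14

The disjoint cycles have lengths 7, 2, 1.
Since disjoint cycles commute, ord(σ) = lcm(7, 2) = 14.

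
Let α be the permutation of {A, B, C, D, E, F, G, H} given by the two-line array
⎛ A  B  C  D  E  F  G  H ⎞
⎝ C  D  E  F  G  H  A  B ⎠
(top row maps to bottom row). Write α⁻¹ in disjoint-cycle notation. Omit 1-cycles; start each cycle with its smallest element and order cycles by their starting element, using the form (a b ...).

First write α in disjoint cycles: (A C E G)(B D F H).
The inverse reverses every cycle; in canonical form, α⁻¹ = (A G E C)(B H F D).

(A G E C)(B H F D)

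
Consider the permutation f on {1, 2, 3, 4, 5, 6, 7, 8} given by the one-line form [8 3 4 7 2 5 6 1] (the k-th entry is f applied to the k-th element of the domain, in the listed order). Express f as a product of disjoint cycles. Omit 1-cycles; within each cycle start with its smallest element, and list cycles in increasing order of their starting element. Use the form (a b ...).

(1 8)(2 3 4 7 6 5)

From 1: 1 → 8 → 1, closing the cycle (1 8).
Continuing from each remaining unvisited element yields (1 8)(2 3 4 7 6 5).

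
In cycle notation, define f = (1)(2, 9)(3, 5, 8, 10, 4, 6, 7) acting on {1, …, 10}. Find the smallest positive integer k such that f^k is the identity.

The disjoint cycles have lengths 7, 2, 1.
Since disjoint cycles commute, ord(f) = lcm(7, 2) = 14.

14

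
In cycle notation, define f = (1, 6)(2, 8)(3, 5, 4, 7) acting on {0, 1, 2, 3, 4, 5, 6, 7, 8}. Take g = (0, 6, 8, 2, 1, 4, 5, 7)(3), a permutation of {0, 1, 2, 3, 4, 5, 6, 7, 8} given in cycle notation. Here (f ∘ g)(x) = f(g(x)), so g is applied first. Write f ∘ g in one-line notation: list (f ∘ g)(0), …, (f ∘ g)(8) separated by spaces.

For each element, apply g then f: 0 → 6 → 1; 1 → 4 → 7; 2 → 1 → 6; 3 → 3 → 5; 4 → 5 → 4; 5 → 7 → 3; 6 → 8 → 2; 7 → 0 → 0; 8 → 2 → 8.
Collecting the images, f ∘ g = [1 7 6 5 4 3 2 0 8].

1 7 6 5 4 3 2 0 8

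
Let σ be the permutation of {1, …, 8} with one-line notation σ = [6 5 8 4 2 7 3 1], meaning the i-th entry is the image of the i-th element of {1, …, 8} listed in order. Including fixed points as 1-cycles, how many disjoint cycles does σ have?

3

The cycle decomposition is (1, 6, 7, 3, 8)(2, 5)(4), which has 3 cycles (counting 1-cycles).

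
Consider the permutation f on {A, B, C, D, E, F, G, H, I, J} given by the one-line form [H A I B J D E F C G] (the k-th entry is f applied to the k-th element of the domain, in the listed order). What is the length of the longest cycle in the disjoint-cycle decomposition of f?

5

Decomposing into disjoint cycles gives (A H F D B)(C I)(E J G); the longest has length 5.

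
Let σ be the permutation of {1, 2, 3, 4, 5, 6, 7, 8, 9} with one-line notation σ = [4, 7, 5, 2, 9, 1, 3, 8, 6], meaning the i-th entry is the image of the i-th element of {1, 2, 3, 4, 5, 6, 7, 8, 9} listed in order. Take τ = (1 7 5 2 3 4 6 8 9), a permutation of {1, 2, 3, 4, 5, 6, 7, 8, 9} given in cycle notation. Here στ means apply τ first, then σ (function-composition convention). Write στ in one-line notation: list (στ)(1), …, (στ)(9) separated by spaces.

(στ)(x) = σ(τ(x)). Computing each image: σ(τ(1)) = σ(7) = 3, σ(τ(2)) = σ(3) = 5, σ(τ(3)) = σ(4) = 2, σ(τ(4)) = σ(6) = 1, σ(τ(5)) = σ(2) = 7, σ(τ(6)) = σ(8) = 8, σ(τ(7)) = σ(5) = 9, σ(τ(8)) = σ(9) = 6, σ(τ(9)) = σ(1) = 4.
Hence στ = [3 5 2 1 7 8 9 6 4].

3 5 2 1 7 8 9 6 4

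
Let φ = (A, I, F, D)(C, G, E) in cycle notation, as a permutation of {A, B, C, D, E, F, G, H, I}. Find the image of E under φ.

Within (C, G, E), E ↦ C.

C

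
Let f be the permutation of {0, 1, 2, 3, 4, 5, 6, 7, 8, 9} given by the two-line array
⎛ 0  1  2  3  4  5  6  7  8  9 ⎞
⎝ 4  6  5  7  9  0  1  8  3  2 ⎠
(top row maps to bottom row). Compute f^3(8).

Tracing 8 → 3 → … returns to 8 after 3 steps, so 8 lies in a 3-cycle (3, 7, 8).
On a 3-cycle, f^3 is the identity, so f^3 = f^0 there (3 ≡ 0 mod 3).
So f^3(8) = 8.

8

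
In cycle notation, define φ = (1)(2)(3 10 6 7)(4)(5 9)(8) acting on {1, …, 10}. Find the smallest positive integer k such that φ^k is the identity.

4

The disjoint cycles have lengths 4, 2, 1, 1, 1, 1.
The order of φ is the least common multiple of its cycle lengths: lcm(4, 2) = 4.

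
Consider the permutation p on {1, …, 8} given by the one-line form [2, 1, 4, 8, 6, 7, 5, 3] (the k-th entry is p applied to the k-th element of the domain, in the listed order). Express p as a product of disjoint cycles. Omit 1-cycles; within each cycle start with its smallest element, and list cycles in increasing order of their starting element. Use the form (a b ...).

Start at 1 and follow images: 1 → 2 → 1, giving the cycle (1 2).
Repeating from the next unused element and collecting all non-trivial cycles gives (1 2)(3 4 8)(5 6 7).

(1 2)(3 4 8)(5 6 7)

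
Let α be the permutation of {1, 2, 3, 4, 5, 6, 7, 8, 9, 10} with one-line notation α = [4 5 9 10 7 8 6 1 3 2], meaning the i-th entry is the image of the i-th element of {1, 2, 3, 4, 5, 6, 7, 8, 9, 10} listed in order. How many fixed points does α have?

No element satisfies α(x) = x, so there are 0 fixed points.

0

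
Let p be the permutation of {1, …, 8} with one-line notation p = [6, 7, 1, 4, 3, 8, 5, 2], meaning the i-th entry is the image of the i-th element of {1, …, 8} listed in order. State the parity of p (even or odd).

even

In disjoint-cycle form the cycle lengths are 7, 1.
A cycle of length ℓ contributes ℓ−1 transpositions, so p is a product of 6 transpositions — even.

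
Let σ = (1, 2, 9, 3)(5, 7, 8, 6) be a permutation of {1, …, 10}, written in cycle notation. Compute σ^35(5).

5 lies in the 4-cycle (5, 7, 8, 6).
On a 4-cycle, σ^4 is the identity, so σ^35 = σ^3 there (35 ≡ 3 mod 4).
Stepping 3 places around the cycle: 5 → 7 → 8 → 6.

6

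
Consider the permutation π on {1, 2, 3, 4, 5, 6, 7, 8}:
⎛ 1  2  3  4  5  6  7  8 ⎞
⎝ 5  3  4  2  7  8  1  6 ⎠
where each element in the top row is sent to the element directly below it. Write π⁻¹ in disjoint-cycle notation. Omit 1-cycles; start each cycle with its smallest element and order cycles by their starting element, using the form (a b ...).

(1 7 5)(2 4 3)(6 8)

First write π in disjoint cycles: (1 5 7)(2 3 4)(6 8).
Reversing each cycle (and rotating so the smallest element leads) gives π⁻¹ = (1 7 5)(2 4 3)(6 8).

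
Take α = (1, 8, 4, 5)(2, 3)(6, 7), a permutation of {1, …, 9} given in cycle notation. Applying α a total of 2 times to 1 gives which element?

1 lies in the 4-cycle (1, 8, 4, 5).
Advancing 2 steps from 1: 1 → 8 → 4.

4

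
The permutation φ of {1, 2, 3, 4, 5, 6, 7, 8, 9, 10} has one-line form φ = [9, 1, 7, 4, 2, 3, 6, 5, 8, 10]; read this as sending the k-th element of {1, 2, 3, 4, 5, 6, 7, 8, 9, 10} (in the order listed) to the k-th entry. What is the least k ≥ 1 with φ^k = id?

15

Writing φ as disjoint cycles, the cycle lengths are 5, 3, 1, 1.
Since disjoint cycles commute, ord(φ) = lcm(5, 3) = 15.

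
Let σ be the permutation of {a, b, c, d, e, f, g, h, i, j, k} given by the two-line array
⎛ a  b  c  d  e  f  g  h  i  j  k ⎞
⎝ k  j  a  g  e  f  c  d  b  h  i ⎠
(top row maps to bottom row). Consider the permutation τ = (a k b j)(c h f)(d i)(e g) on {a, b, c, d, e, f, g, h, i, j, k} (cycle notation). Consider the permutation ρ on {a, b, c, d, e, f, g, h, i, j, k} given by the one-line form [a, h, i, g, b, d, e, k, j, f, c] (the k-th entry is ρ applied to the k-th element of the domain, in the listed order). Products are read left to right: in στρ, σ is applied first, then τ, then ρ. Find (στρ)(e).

(στρ)(e) = ρ(τ(σ(e))). σ(e) = e, then τ(e) = g, then ρ(g) = e, so the result is e.

e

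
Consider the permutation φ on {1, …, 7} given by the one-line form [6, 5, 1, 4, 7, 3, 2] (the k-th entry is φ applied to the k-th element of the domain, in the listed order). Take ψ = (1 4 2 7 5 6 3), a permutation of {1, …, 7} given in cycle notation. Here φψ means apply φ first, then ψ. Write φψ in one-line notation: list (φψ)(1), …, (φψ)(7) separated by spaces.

3 6 4 2 5 1 7

For each element, apply φ then ψ: 1 → 6 → 3; 2 → 5 → 6; 3 → 1 → 4; 4 → 4 → 2; 5 → 7 → 5; 6 → 3 → 1; 7 → 2 → 7.
Collecting the images, φψ = [3 6 4 2 5 1 7].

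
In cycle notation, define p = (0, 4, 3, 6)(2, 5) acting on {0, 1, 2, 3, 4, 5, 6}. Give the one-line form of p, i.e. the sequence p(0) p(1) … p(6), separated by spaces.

4 1 5 6 3 2 0

Image by image: 0→4, 1→1, 2→5, 3→6, 4→3, 5→2, 6→0.
So the one-line form is 4 1 5 6 3 2 0.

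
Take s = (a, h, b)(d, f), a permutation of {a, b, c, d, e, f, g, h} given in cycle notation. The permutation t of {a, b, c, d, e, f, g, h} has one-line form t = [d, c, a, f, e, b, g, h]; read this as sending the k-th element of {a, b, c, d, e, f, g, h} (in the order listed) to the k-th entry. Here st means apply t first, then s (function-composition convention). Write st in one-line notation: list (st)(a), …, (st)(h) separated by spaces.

f c h d e a g b

(st)(x) = s(t(x)). Computing each image: s(t(a)) = s(d) = f, s(t(b)) = s(c) = c, s(t(c)) = s(a) = h, s(t(d)) = s(f) = d, s(t(e)) = s(e) = e, s(t(f)) = s(b) = a, s(t(g)) = s(g) = g, s(t(h)) = s(h) = b.
Hence st = [f c h d e a g b].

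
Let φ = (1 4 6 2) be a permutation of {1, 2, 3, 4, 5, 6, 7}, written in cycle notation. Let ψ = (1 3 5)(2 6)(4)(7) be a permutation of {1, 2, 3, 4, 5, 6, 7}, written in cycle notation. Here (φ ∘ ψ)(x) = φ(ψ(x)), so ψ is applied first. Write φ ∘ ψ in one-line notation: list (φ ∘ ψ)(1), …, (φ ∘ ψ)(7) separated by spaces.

For each element, apply ψ then φ: 1 → 3 → 3; 2 → 6 → 2; 3 → 5 → 5; 4 → 4 → 6; 5 → 1 → 4; 6 → 2 → 1; 7 → 7 → 7.
Collecting the images, φ ∘ ψ = [3 2 5 6 4 1 7].

3 2 5 6 4 1 7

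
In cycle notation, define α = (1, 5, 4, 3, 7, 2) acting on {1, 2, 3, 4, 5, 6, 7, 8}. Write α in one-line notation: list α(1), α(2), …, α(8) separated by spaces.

5 1 7 3 4 6 2 8

Image by image: 1↦5, 2↦1, 3↦7, 4↦3, 5↦4, 6↦6, 7↦2, 8↦8.
So the one-line form is 5 1 7 3 4 6 2 8.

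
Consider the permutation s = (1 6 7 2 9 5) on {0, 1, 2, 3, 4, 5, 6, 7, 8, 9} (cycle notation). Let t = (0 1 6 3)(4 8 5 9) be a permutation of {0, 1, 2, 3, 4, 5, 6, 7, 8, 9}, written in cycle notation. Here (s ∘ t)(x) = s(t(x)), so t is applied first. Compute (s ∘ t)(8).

(s ∘ t)(8) = s(t(8)). t(8) = 5, then s(5) = 1. So (s ∘ t)(8) = 1.

1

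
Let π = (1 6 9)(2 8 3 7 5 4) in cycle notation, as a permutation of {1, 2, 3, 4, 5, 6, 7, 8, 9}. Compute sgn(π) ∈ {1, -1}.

The cycle lengths are 6, 3.
A cycle is odd iff its length is even; π has 1 even-length cycle, so sgn(π) = (−1)^1 and π is odd.

-1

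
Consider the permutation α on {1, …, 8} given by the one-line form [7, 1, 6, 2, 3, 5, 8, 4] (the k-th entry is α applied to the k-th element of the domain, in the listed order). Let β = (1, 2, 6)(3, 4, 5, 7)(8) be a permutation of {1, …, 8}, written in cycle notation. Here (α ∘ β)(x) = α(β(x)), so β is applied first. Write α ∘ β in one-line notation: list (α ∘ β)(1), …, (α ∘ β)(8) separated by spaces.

(α ∘ β)(x) = α(β(x)). Computing each image: α(β(1)) = α(2) = 1, α(β(2)) = α(6) = 5, α(β(3)) = α(4) = 2, α(β(4)) = α(5) = 3, α(β(5)) = α(7) = 8, α(β(6)) = α(1) = 7, α(β(7)) = α(3) = 6, α(β(8)) = α(8) = 4.
Hence α ∘ β = [1 5 2 3 8 7 6 4].

1 5 2 3 8 7 6 4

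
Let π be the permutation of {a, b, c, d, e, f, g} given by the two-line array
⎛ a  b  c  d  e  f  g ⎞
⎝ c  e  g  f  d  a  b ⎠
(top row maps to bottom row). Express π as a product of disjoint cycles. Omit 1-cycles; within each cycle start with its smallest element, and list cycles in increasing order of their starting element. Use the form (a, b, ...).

(a, c, g, b, e, d, f)

From a: a → c → g → b → e → d → f → a, closing the cycle (a, c, g, b, e, d, f).
Repeating from the next unused element and collecting all non-trivial cycles gives (a, c, g, b, e, d, f).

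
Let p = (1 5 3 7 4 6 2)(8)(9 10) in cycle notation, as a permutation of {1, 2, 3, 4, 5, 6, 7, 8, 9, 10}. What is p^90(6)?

4

6 lies in the 7-cycle (1 5 3 7 4 6 2).
Powers repeat with period 7 on this cycle, and 90 mod 7 = 6, so p^90(6) = p^6(6).
Stepping 6 places around the cycle: 6 → 2 → 1 → 5 → 3 → 7 → 4.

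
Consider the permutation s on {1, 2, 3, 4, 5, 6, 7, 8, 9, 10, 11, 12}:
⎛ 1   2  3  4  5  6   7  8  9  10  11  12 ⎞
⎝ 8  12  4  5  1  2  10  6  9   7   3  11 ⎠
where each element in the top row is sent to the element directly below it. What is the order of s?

18

Writing s as disjoint cycles, the cycle lengths are 9, 2, 1.
Since disjoint cycles commute, ord(s) = lcm(9, 2) = 18.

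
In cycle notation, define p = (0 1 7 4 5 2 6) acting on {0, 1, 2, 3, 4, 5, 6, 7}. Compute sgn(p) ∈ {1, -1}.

1

The cycle lengths are 7, 1.
A cycle of length ℓ contributes ℓ−1 transpositions, so p is a product of 6 transpositions — even.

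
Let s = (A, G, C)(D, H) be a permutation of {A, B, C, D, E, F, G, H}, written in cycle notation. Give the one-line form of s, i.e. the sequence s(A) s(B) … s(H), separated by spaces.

Image by image: A↦G, B↦B, C↦A, D↦H, E↦E, F↦F, G↦C, H↦D.
Listing these in domain order gives G B A H E F C D.

G B A H E F C D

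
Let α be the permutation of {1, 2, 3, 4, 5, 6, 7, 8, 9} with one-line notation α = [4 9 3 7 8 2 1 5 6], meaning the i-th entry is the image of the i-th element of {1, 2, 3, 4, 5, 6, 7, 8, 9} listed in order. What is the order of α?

6

The disjoint-cycle form of α has cycle lengths 3, 3, 2, 1.
Since disjoint cycles commute, ord(α) = lcm(3, 3, 2) = 6.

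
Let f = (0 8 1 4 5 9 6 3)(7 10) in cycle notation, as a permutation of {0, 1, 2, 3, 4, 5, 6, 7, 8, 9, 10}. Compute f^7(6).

9

6 lies in the 8-cycle (0 8 1 4 5 9 6 3).
Stepping 7 places around the cycle: 6 → 3 → 0 → 8 → 1 → 4 → 5 → 9.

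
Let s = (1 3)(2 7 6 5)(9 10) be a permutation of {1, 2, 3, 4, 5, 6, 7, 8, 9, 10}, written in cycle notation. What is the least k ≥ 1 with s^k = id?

The cycle type of s is (4, 2, 2, 1, 1).
The order of s is the least common multiple of its cycle lengths: lcm(4, 2, 2) = 4.

4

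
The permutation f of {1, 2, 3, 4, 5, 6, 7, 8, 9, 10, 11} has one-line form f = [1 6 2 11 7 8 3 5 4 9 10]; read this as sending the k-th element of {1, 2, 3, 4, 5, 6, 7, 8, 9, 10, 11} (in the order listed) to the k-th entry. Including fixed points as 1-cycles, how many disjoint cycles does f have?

3

The cycle decomposition is (1)(2 6 8 5 7 3)(4 11 10 9), which has 3 cycles (counting 1-cycles).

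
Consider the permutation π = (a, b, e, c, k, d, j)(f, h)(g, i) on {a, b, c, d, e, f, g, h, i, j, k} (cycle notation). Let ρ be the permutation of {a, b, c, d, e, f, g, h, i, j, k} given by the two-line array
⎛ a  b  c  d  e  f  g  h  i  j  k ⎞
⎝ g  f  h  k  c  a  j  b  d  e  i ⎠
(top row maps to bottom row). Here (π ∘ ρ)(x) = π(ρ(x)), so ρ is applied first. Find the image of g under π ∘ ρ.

a

(π ∘ ρ)(g) = π(ρ(g)). ρ(g) = j, then π(j) = a. So (π ∘ ρ)(g) = a.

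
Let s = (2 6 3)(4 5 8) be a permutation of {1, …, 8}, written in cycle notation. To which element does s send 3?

2

Within (2 6 3), 3 ↦ 2.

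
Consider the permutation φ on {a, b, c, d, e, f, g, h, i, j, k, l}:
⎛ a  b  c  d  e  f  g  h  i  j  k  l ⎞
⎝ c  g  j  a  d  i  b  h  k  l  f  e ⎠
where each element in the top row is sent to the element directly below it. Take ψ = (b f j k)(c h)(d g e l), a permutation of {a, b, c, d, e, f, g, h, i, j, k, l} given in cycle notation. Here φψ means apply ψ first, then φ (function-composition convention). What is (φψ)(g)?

d

ψ(g) = e, then φ(e) = d; composing gives (φψ)(g) = d.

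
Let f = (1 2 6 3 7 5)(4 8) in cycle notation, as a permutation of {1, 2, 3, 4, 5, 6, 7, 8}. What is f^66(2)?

2

2 lies in the 6-cycle (1 2 6 3 7 5).
Powers repeat with period 6 on this cycle, and 66 mod 6 = 0, so f^66(2) = f^0(2).
So f^66(2) = 2.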